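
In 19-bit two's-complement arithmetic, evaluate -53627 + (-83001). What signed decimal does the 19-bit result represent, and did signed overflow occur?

-136628; no overflow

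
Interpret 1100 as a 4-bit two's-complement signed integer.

-4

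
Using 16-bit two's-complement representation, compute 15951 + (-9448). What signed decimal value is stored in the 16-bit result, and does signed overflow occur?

6503; no overflow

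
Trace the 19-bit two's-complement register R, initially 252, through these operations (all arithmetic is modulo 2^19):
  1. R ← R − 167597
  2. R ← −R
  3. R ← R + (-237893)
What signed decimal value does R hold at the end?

-70548

Start: R = 252 = 0000000000011111100.
R = 252 − 167597 = -167345 = 1010111001001001111
R = −(-167345) = 167345 = 0101000110110110001
R = 167345 + (-237893) = -70548 = 1101110110001101100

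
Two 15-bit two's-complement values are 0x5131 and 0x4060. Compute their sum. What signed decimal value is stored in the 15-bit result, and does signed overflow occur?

0x5131 = 101000100110001 = -11983 (signed)
0x4060 = 100000001100000 = -16288 (signed)
  101000100110001
+ 100000001100000
= 001000110010001  (discard carry-out 1)
Result 001000110010001: MSB = 0 → value 4497.
Both addends are negative but the stored result is non-negative: signed overflow. The true value -11983 + (-16288) = -28271 lies outside [-16384, 16383].

4497; overflow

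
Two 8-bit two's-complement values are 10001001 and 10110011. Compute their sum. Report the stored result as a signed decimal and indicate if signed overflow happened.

10001001 = -119 (signed)
10110011 = -77 (signed)
  10001001
+ 10110011
= 00111100  (discard carry-out 1)
Result 00111100: MSB = 0 → value 60.
Both addends are negative but the stored result is non-negative: signed overflow. The true value -119 + (-77) = -196 lies outside [-128, 127].

60; overflow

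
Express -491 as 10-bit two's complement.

1000010101

|-491| = 491 = 0111101011 in 10 bits.
Invert the bits: 1000010100. Add 1: 1000010101.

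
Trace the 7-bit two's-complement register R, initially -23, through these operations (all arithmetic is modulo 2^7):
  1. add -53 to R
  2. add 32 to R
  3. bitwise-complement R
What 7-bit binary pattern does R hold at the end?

Start: R = -23 = 1101001.
R = -23 + (-53) = -76; wraps to 52 = 0110100
R = 52 + 32 = 84; wraps to -44 = 1010100
R = NOT 1010100 = 0101011 = 43

0101011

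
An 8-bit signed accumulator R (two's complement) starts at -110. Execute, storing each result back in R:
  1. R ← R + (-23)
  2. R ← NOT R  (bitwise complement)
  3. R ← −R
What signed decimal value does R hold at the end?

Start: R = -110 = 10010010.
R = -110 + (-23) = -133; wraps to 123 = 01111011
R = NOT 01111011 = 10000100 = -124
R = −(-124) = 124 = 01111100

124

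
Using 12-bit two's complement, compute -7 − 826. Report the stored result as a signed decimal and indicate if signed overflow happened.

-833; no overflow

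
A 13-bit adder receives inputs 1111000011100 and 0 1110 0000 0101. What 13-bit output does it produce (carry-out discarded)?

0110000100001

  1111000011100
+ 0111000000101
= 0110000100001  (discard carry-out 1)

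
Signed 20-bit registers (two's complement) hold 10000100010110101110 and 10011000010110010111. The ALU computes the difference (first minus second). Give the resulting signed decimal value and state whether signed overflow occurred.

-81897; no overflow

10000100010110101110 = -506450 (signed)
10011000010110010111 = -424553 (signed)
Subtract via negate-and-add: invert 10011000010110010111 + 1 = 01100111101001101001 (i.e. 424553).
  10000100010110101110
+ 01100111101001101001
= 11101100000000010111
Result 11101100000000010111: MSB = 1 → 966679 − 1048576 = -81897.
Addends (after negating the subtrahend) have opposite signs, so signed overflow cannot occur.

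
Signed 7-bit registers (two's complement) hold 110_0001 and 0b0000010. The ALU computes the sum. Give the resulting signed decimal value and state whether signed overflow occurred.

110_0001 → 1100001 = -31 (signed)
0b0000010 → 0000010 = 2 (signed)
  1100001
+ 0000010
= 1100011
Result 1100011: MSB = 1 → 99 − 128 = -29.
Addends have opposite signs, so signed overflow cannot occur.

-29; no overflow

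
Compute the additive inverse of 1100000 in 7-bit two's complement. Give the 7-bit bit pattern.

Invert: 0011111. Add 1: 0100000.

0100000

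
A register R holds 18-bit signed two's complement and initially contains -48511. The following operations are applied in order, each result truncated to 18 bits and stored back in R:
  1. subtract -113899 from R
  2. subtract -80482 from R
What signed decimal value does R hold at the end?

-116274

Start: R = -48511 = 110100001010000001.
R = -48511 − (-113899) = 65388 = 001111111101101100
R = 65388 − (-80482) = 145870; wraps to -116274 = 100011100111001110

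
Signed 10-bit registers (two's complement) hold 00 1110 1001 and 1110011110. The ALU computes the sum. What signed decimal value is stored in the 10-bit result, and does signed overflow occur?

00 1110 1001 → 0011101001 = 233 (signed)
1110011110 = -98 (signed)
  0011101001
+ 1110011110
= 0010000111  (discard carry-out 1)
Result 0010000111: MSB = 0 → value 135.
Addends have opposite signs, so signed overflow cannot occur.

135; no overflow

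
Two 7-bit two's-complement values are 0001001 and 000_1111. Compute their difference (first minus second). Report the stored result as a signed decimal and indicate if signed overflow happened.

-6; no overflow

0001001 = 9 (signed)
000_1111 → 0001111 = 15 (signed)
Subtract via negate-and-add: invert 0001111 + 1 = 1110001 (i.e. -15).
  0001001
+ 1110001
= 1111010
Result 1111010: MSB = 1 → 122 − 128 = -6.
Addends (after negating the subtrahend) have opposite signs, so signed overflow cannot occur.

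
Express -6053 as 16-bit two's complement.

1110100001011011

|-6053| = 6053 = 0001011110100101 in 16 bits.
Invert the bits: 1110100001011010. Add 1: 1110100001011011.
Check: 1110100001011011 reads as 59483 − 65536 = -6053.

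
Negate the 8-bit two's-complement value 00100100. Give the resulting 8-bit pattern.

Invert: 11011011. Add 1: 11011100.
Check: 00100100 = 36, 11011100 = -36.

11011100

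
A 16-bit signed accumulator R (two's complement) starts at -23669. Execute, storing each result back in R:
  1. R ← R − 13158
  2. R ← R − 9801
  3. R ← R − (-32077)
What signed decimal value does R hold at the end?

Start: R = -23669 = 1010001110001011.
R = -23669 − 13158 = -36827; wraps to 28709 = 0111000000100101
R = 28709 − 9801 = 18908 = 0100100111011100
R = 18908 − (-32077) = 50985; wraps to -14551 = 1100011100101001

-14551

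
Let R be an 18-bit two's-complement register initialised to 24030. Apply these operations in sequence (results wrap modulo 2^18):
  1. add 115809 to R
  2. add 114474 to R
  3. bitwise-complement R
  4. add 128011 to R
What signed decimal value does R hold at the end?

-126303

Start: R = 24030 = 000101110111011110.
R = 24030 + 115809 = 139839; wraps to -122305 = 100010001000111111
R = -122305 + 114474 = -7831 = 111110000101101001
R = NOT 111110000101101001 = 000001111010010110 = 7830
R = 7830 + 128011 = 135841; wraps to -126303 = 100001001010100001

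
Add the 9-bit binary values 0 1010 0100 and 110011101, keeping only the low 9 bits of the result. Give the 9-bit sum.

  010100100
+ 110011101
= 001000001  (discard carry-out 1)

001000001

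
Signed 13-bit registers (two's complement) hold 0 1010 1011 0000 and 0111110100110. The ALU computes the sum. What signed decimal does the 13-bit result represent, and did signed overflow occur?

-1450; overflow

0 1010 1011 0000 → 0101010110000 = 2736 (signed)
0111110100110 = 4006 (signed)
  0101010110000
+ 0111110100110
= 1101001010110
Result 1101001010110: MSB = 1 → 6742 − 8192 = -1450.
Both addends are non-negative but the stored result is negative: signed overflow. The true value 2736 + 4006 = 6742 lies outside [-4096, 4095].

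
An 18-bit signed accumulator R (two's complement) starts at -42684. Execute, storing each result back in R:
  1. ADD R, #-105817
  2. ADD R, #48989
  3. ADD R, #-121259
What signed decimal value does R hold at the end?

41373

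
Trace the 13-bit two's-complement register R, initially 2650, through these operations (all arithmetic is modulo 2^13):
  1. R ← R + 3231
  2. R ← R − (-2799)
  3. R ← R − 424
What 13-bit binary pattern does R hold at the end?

Start: R = 2650 = 0101001011010.
R = 2650 + 3231 = 5881; wraps to -2311 = 1011011111001
R = -2311 − (-2799) = 488 = 0000111101000
R = 488 − 424 = 64 = 0000001000000

0000001000000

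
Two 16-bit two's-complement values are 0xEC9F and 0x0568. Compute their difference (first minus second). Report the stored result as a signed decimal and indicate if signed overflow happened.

-6345; no overflow

0xEC9F = 1110110010011111 = -4961 (signed)
0x0568 = 0000010101101000 = 1384 (signed)
Subtract via negate-and-add: invert 0000010101101000 + 1 = 1111101010011000 (i.e. -1384).
  1110110010011111
+ 1111101010011000
= 1110011100110111  (discard carry-out 1)
Result 1110011100110111: MSB = 1 → 59191 − 65536 = -6345.
Both addends (after negating the subtrahend) are negative and so is the stored result: no signed overflow.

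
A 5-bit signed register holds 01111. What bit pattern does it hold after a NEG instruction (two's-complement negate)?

Invert: 10000. Add 1: 10001.

10001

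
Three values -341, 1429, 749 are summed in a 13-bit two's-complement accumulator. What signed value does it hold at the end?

1837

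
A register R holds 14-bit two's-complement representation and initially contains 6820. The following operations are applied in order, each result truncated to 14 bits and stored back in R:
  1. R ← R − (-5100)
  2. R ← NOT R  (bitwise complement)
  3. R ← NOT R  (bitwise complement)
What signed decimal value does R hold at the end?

Start: R = 6820 = 01101010100100.
R = 6820 − (-5100) = 11920; wraps to -4464 = 10111010010000
R = NOT 10111010010000 = 01000101101111 = 4463
R = NOT 01000101101111 = 10111010010000 = -4464

-4464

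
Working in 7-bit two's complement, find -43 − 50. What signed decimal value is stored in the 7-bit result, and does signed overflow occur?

35; overflow

-43 → 1010101
50 → 0110010
Subtract via negate-and-add: invert 0110010 + 1 = 1001110 (i.e. -50).
  1010101
+ 1001110
= 0100011  (discard carry-out 1)
Result 0100011: MSB = 0 → value 35.
Both addends (after negating the subtrahend) are negative but the stored result is non-negative: signed overflow. The true value -43 − 50 = -93 lies outside [-64, 63].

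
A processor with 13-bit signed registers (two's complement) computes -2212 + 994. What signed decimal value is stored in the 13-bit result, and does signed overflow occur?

-1218; no overflow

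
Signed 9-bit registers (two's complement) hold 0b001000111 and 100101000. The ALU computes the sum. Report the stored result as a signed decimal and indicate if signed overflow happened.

0b001000111 → 001000111 = 71 (signed)
100101000 = -216 (signed)
  001000111
+ 100101000
= 101101111
Result 101101111: MSB = 1 → 367 − 512 = -145.
Addends have opposite signs, so signed overflow cannot occur.

-145; no overflow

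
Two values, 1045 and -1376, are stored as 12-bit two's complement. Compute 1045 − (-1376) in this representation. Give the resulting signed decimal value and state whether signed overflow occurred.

1045 → 010000010101
-1376 → 101010100000
Subtract via negate-and-add: invert 101010100000 + 1 = 010101100000 (i.e. 1376).
  010000010101
+ 010101100000
= 100101110101
Result 100101110101: MSB = 1 → 2421 − 4096 = -1675.
Both addends (after negating the subtrahend) are non-negative but the stored result is negative: signed overflow. The true value 1045 − (-1376) = 2421 lies outside [-2048, 2047].

-1675; overflow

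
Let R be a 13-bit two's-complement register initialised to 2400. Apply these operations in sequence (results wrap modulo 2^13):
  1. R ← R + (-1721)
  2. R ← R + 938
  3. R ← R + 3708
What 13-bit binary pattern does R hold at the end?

1010011001101

Start: R = 2400 = 0100101100000.
R = 2400 + (-1721) = 679 = 0001010100111
R = 679 + 938 = 1617 = 0011001010001
R = 1617 + 3708 = 5325; wraps to -2867 = 1010011001101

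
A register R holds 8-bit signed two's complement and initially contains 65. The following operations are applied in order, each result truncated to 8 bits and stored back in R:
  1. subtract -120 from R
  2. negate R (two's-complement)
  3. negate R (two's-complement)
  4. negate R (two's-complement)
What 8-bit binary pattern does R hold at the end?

01000111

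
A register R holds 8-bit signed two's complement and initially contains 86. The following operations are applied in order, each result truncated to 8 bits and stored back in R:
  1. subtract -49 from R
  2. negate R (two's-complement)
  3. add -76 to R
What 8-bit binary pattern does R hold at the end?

Start: R = 86 = 01010110.
R = 86 − (-49) = 135; wraps to -121 = 10000111
R = −(-121) = 121 = 01111001
R = 121 + (-76) = 45 = 00101101

00101101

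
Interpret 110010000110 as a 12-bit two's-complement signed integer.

-890

MSB is 1, so the value is negative.
Unsigned reading: 3206. Subtract 2^12 = 4096: 3206 − 4096 = -890.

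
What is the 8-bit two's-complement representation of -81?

|-81| = 81 = 01010001 in 8 bits.
Invert the bits: 10101110. Add 1: 10101111.
Check: 10101111 reads as 175 − 256 = -81.

10101111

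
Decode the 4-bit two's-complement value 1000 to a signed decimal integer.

-8

MSB is 1, so the value is negative.
Invert: 0111. Add 1: 1000 = 8. So the value is −8.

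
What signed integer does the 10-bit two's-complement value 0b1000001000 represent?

-504

MSB is 1, so the value is negative.
Invert: 0111110111. Add 1: 0111111000 = 504. So the value is −504.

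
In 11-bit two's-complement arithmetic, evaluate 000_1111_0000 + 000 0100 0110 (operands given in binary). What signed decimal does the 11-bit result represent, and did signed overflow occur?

000_1111_0000 → 00011110000 = 240 (signed)
000 0100 0110 → 00001000110 = 70 (signed)
  00011110000
+ 00001000110
= 00100110110
Result 00100110110: MSB = 0 → value 310.
Both addends are non-negative and so is the stored result: no signed overflow.

310; no overflow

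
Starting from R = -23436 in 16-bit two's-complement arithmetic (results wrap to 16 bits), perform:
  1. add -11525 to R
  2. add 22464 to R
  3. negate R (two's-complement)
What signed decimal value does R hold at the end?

12497

Start: R = -23436 = 1010010001110100.
R = -23436 + (-11525) = -34961; wraps to 30575 = 0111011101101111
R = 30575 + 22464 = 53039; wraps to -12497 = 1100111100101111
R = −(-12497) = 12497 = 0011000011010001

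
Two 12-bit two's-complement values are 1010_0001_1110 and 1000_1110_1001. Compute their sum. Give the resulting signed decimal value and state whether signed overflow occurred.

775; overflow

1010_0001_1110 → 101000011110 = -1506 (signed)
1000_1110_1001 → 100011101001 = -1815 (signed)
  101000011110
+ 100011101001
= 001100000111  (discard carry-out 1)
Result 001100000111: MSB = 0 → value 775.
Both addends are negative but the stored result is non-negative: signed overflow. The true value -1506 + (-1815) = -3321 lies outside [-2048, 2047].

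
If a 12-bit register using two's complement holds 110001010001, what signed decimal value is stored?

-943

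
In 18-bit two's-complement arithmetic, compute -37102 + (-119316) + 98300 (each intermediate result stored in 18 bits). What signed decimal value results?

-58118

-37102 + (-119316) = -156418 → wraps to 105726 (011001110011111110)
105726 + 98300 = 204026 → wraps to -58118 (110001110011111010)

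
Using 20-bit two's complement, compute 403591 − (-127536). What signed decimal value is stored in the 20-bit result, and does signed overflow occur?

-517449; overflow

403591 → 01100010100010000111
-127536 → 11100000110111010000
Subtract via negate-and-add: invert 11100000110111010000 + 1 = 00011111001000110000 (i.e. 127536).
  01100010100010000111
+ 00011111001000110000
= 10000001101010110111
Result 10000001101010110111: MSB = 1 → 531127 − 1048576 = -517449.
Both addends (after negating the subtrahend) are non-negative but the stored result is negative: signed overflow. The true value 403591 − (-127536) = 531127 lies outside [-524288, 524287].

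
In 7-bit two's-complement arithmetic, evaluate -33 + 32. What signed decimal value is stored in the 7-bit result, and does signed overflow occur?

-1; no overflow

-33 → 1011111
32 → 0100000
  1011111
+ 0100000
= 1111111
Result 1111111: MSB = 1 → 127 − 128 = -1.
Addends have opposite signs, so signed overflow cannot occur.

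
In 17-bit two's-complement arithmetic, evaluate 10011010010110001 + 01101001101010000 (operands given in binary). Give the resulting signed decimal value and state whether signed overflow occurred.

10011010010110001 = -52047 (signed)
01101001101010000 = 54096 (signed)
  10011010010110001
+ 01101001101010000
= 00000100000000001  (discard carry-out 1)
Result 00000100000000001: MSB = 0 → value 2049.
Addends have opposite signs, so signed overflow cannot occur.

2049; no overflow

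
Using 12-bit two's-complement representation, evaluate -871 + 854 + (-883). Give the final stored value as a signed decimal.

-900

-871 + 854 = -17 (111111101111)
-17 + (-883) = -900 (110001111100)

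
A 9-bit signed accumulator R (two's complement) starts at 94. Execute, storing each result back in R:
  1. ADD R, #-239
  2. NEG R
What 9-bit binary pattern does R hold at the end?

Start: R = 94 = 001011110.
R = 94 + (-239) = -145 = 101101111
R = −(-145) = 145 = 010010001

010010001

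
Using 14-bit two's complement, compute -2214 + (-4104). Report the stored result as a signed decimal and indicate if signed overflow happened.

-6318; no overflow

-2214 → 11011101011010
-4104 → 10111111111000
  11011101011010
+ 10111111111000
= 10011101010010  (discard carry-out 1)
Result 10011101010010: MSB = 1 → 10066 − 16384 = -6318.
Both addends are negative and so is the stored result: no signed overflow.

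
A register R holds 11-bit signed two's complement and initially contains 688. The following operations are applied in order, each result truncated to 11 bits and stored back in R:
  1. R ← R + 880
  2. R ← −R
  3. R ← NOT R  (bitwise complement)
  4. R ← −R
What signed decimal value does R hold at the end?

481

Start: R = 688 = 01010110000.
R = 688 + 880 = 1568; wraps to -480 = 11000100000
R = −(-480) = 480 = 00111100000
R = NOT 00111100000 = 11000011111 = -481
R = −(-481) = 481 = 00111100001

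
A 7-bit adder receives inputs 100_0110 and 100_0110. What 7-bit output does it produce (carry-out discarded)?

0001100

  1000110
+ 1000110
= 0001100  (discard carry-out 1)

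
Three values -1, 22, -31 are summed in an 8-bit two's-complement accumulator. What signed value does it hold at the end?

-10

-1 + 22 = 21 (00010101)
21 + (-31) = -10 (11110110)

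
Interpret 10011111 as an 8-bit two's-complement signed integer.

-97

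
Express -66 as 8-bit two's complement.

10111110

|-66| = 66 = 01000010 in 8 bits.
Invert the bits: 10111101. Add 1: 10111110.
Check: 10111110 reads as 190 − 256 = -66.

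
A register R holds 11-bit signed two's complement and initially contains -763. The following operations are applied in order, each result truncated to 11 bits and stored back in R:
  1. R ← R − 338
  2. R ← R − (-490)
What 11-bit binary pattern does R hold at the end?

Start: R = -763 = 10100000101.
R = -763 − 338 = -1101; wraps to 947 = 01110110011
R = 947 − (-490) = 1437; wraps to -611 = 10110011101

10110011101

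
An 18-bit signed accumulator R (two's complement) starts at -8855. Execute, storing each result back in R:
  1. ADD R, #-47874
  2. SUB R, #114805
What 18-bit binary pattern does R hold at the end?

010110000111110010

Start: R = -8855 = 111101110101101001.
R = -8855 + (-47874) = -56729 = 110010001001100111
R = -56729 − 114805 = -171534; wraps to 90610 = 010110000111110010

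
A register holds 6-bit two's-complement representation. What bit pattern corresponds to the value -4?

|-4| = 4 = 000100 in 6 bits.
Invert the bits: 111011. Add 1: 111100.
Check: 111100 reads as 60 − 64 = -4.

111100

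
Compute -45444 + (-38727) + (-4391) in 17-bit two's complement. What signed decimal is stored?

42510

-45444 + (-38727) = -84171 → wraps to 46901 (01011011100110101)
46901 + (-4391) = 42510 (01010011000001110)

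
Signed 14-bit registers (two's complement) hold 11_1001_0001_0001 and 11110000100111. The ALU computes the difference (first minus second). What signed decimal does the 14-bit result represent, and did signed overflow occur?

-790; no overflow

11_1001_0001_0001 → 11100100010001 = -1775 (signed)
11110000100111 = -985 (signed)
Subtract via negate-and-add: invert 11110000100111 + 1 = 00001111011001 (i.e. 985).
  11100100010001
+ 00001111011001
= 11110011101010
Result 11110011101010: MSB = 1 → 15594 − 16384 = -790.
Addends (after negating the subtrahend) have opposite signs, so signed overflow cannot occur.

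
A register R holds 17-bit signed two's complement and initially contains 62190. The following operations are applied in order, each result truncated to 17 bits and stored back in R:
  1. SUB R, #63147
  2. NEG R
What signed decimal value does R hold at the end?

Start: R = 62190 = 01111001011101110.
R = 62190 − 63147 = -957 = 11111110001000011
R = −(-957) = 957 = 00000001110111101

957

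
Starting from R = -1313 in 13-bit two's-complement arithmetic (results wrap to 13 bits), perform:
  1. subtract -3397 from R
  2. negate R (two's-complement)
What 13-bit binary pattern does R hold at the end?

1011111011100

Start: R = -1313 = 1101011011111.
R = -1313 − (-3397) = 2084 = 0100000100100
R = −(2084) = -2084 = 1011111011100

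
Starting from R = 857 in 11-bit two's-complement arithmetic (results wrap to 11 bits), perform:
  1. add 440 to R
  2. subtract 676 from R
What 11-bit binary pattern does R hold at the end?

Start: R = 857 = 01101011001.
R = 857 + 440 = 1297; wraps to -751 = 10100010001
R = -751 − 676 = -1427; wraps to 621 = 01001101101

01001101101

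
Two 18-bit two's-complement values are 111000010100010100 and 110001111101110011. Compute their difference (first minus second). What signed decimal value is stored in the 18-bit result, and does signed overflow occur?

111000010100010100 = -31468 (signed)
110001111101110011 = -57485 (signed)
Subtract via negate-and-add: invert 110001111101110011 + 1 = 001110000010001101 (i.e. 57485).
  111000010100010100
+ 001110000010001101
= 000110010110100001  (discard carry-out 1)
Result 000110010110100001: MSB = 0 → value 26017.
Addends (after negating the subtrahend) have opposite signs, so signed overflow cannot occur.

26017; no overflow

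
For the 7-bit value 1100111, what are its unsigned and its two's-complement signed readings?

unsigned = 103, signed = -25

Unsigned: 1100111 = 103.
Signed: MSB=1 → 103 − 128 = -25.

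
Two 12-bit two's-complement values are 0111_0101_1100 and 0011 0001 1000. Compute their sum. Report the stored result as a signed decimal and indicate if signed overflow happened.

-1420; overflow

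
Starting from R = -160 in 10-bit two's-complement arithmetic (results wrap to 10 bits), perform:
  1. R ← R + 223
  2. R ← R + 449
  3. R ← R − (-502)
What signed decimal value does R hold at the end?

Start: R = -160 = 1101100000.
R = -160 + 223 = 63 = 0000111111
R = 63 + 449 = 512; wraps to -512 = 1000000000
R = -512 − (-502) = -10 = 1111110110

-10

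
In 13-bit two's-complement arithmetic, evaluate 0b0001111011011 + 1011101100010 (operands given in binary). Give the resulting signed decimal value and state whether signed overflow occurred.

-1219; no overflow

0b0001111011011 → 0001111011011 = 987 (signed)
1011101100010 = -2206 (signed)
  0001111011011
+ 1011101100010
= 1101100111101
Result 1101100111101: MSB = 1 → 6973 − 8192 = -1219.
Addends have opposite signs, so signed overflow cannot occur.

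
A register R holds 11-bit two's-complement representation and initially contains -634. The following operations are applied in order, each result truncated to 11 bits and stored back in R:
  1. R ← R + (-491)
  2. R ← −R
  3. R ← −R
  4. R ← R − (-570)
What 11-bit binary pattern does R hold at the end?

10111010101

Start: R = -634 = 10110000110.
R = -634 + (-491) = -1125; wraps to 923 = 01110011011
R = −(923) = -923 = 10001100101
R = −(-923) = 923 = 01110011011
R = 923 − (-570) = 1493; wraps to -555 = 10111010101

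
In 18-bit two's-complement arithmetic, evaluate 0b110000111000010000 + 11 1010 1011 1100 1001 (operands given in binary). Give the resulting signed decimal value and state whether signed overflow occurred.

0b110000111000010000 → 110000111000010000 = -61936 (signed)
11 1010 1011 1100 1001 → 111010101111001001 = -21559 (signed)
  110000111000010000
+ 111010101111001001
= 101011100111011001  (discard carry-out 1)
Result 101011100111011001: MSB = 1 → 178649 − 262144 = -83495.
Both addends are negative and so is the stored result: no signed overflow.

-83495; no overflow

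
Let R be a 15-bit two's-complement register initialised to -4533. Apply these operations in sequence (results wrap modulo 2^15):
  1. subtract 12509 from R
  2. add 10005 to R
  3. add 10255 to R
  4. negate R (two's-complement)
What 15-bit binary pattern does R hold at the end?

Start: R = -4533 = 110111001001011.
R = -4533 − 12509 = -17042; wraps to 15726 = 011110101101110
R = 15726 + 10005 = 25731; wraps to -7037 = 110010010000011
R = -7037 + 10255 = 3218 = 000110010010010
R = −(3218) = -3218 = 111001101101110

111001101101110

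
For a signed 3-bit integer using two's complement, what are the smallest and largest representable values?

min = -4, max = 3

Minimum: −2^2 = -4.
Maximum: 2^2 − 1 = 3.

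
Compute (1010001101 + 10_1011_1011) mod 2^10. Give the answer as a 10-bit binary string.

  1010001101
+ 1010111011
= 0101001000  (discard carry-out 1)

0101001000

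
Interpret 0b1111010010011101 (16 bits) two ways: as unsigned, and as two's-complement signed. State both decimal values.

unsigned = 62621, signed = -2915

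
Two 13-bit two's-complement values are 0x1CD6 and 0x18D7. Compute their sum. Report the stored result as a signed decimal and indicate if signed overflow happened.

0x1CD6 = 1110011010110 = -810 (signed)
0x18D7 = 1100011010111 = -1833 (signed)
  1110011010110
+ 1100011010111
= 1010110101101  (discard carry-out 1)
Result 1010110101101: MSB = 1 → 5549 − 8192 = -2643.
Both addends are negative and so is the stored result: no signed overflow.

-2643; no overflow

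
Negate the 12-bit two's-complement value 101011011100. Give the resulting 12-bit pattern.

Invert: 010100100011. Add 1: 010100100100.
Check: 101011011100 = -1316, 010100100100 = 1316.

010100100100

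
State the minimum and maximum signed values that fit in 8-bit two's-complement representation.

Minimum: −2^7 = -128.
Maximum: 2^7 − 1 = 127.

min = -128, max = 127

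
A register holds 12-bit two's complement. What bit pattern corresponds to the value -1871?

100010110001

|-1871| = 1871 = 011101001111 in 12 bits.
Invert the bits: 100010110000. Add 1: 100010110001.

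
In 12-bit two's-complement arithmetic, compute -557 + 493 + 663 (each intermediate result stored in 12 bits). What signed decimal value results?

599

-557 + 493 = -64 (111111000000)
-64 + 663 = 599 (001001010111)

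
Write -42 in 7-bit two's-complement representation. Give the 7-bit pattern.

1010110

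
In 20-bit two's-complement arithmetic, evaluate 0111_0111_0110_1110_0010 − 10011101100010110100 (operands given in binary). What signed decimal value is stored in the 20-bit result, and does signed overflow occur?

-156114; overflow

0111_0111_0110_1110_0010 → 01110111011011100010 = 489186 (signed)
10011101100010110100 = -403276 (signed)
Subtract via negate-and-add: invert 10011101100010110100 + 1 = 01100010011101001100 (i.e. 403276).
  01110111011011100010
+ 01100010011101001100
= 11011001111000101110
Result 11011001111000101110: MSB = 1 → 892462 − 1048576 = -156114.
Both addends (after negating the subtrahend) are non-negative but the stored result is negative: signed overflow. The true value 489186 − (-403276) = 892462 lies outside [-524288, 524287].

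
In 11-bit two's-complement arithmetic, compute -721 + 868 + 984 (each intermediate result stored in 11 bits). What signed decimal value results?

-721 + 868 = 147 (00010010011)
147 + 984 = 1131 → wraps to -917 (10001101011)

-917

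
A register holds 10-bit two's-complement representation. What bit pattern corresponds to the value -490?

1000010110

|-490| = 490 = 0111101010 in 10 bits.
Invert the bits: 1000010101. Add 1: 1000010110.
Check: 1000010110 reads as 534 − 1024 = -490.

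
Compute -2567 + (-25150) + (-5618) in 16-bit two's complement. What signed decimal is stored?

32201

-2567 + (-25150) = -27717 (1001001110111011)
-27717 + (-5618) = -33335 → wraps to 32201 (0111110111001001)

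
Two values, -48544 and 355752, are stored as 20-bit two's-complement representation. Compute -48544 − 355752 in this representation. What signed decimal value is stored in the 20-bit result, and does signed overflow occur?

-404296; no overflow

-48544 → 11110100001001100000
355752 → 01010110110110101000
Subtract via negate-and-add: invert 01010110110110101000 + 1 = 10101001001001011000 (i.e. -355752).
  11110100001001100000
+ 10101001001001011000
= 10011101010010111000  (discard carry-out 1)
Result 10011101010010111000: MSB = 1 → 644280 − 1048576 = -404296.
Both addends (after negating the subtrahend) are negative and so is the stored result: no signed overflow.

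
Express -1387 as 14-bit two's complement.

|-1387| = 1387 = 00010101101011 in 14 bits.
Invert the bits: 11101010010100. Add 1: 11101010010101.

11101010010101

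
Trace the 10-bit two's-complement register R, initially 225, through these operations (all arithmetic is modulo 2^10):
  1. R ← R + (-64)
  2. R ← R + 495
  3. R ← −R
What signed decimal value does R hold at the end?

Start: R = 225 = 0011100001.
R = 225 + (-64) = 161 = 0010100001
R = 161 + 495 = 656; wraps to -368 = 1010010000
R = −(-368) = 368 = 0101110000

368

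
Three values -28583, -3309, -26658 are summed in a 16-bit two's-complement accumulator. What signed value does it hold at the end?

6986

-28583 + (-3309) = -31892 (1000001101101100)
-31892 + (-26658) = -58550 → wraps to 6986 (0001101101001010)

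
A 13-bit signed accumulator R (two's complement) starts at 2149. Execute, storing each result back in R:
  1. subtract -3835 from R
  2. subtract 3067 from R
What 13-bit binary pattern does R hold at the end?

0101101100101

Start: R = 2149 = 0100001100101.
R = 2149 − (-3835) = 5984; wraps to -2208 = 1011101100000
R = -2208 − 3067 = -5275; wraps to 2917 = 0101101100101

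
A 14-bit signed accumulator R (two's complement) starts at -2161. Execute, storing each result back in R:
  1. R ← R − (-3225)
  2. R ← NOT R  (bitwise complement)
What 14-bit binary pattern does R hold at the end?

11101111010111

Start: R = -2161 = 11011110001111.
R = -2161 − (-3225) = 1064 = 00010000101000
R = NOT 00010000101000 = 11101111010111 = -1065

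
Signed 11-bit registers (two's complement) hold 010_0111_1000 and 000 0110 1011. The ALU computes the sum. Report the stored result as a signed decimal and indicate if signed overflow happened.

739; no overflow

010_0111_1000 → 01001111000 = 632 (signed)
000 0110 1011 → 00001101011 = 107 (signed)
  01001111000
+ 00001101011
= 01011100011
Result 01011100011: MSB = 0 → value 739.
Both addends are non-negative and so is the stored result: no signed overflow.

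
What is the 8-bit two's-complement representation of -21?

11101011

|-21| = 21 = 00010101 in 8 bits.
Invert the bits: 11101010. Add 1: 11101011.
Check: 11101011 reads as 235 − 256 = -21.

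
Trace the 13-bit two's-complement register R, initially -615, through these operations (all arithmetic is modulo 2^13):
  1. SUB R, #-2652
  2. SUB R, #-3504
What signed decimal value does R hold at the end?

-2651

Start: R = -615 = 1110110011001.
R = -615 − (-2652) = 2037 = 0011111110101
R = 2037 − (-3504) = 5541; wraps to -2651 = 1010110100101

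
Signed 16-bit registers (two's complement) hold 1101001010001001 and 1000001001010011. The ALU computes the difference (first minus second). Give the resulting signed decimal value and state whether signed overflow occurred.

20534; no overflow

1101001010001001 = -11639 (signed)
1000001001010011 = -32173 (signed)
Subtract via negate-and-add: invert 1000001001010011 + 1 = 0111110110101101 (i.e. 32173).
  1101001010001001
+ 0111110110101101
= 0101000000110110  (discard carry-out 1)
Result 0101000000110110: MSB = 0 → value 20534.
Addends (after negating the subtrahend) have opposite signs, so signed overflow cannot occur.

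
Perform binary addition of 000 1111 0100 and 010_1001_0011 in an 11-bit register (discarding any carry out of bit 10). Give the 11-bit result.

  00011110100
+ 01010010011
= 01110000111

01110000111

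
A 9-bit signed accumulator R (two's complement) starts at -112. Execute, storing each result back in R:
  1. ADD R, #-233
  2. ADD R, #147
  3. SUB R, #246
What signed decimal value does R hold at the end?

68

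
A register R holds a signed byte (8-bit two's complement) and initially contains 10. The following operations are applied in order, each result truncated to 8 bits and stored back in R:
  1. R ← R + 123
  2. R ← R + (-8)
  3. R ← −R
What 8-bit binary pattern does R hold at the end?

10000011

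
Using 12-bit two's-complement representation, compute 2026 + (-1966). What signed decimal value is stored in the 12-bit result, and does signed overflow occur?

2026 → 011111101010
-1966 → 100001010010
  011111101010
+ 100001010010
= 000000111100  (discard carry-out 1)
Result 000000111100: MSB = 0 → value 60.
Addends have opposite signs, so signed overflow cannot occur.

60; no overflow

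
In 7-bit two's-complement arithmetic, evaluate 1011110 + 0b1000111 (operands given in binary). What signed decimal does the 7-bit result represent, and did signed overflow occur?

1011110 = -34 (signed)
0b1000111 → 1000111 = -57 (signed)
  1011110
+ 1000111
= 0100101  (discard carry-out 1)
Result 0100101: MSB = 0 → value 37.
Both addends are negative but the stored result is non-negative: signed overflow. The true value -34 + (-57) = -91 lies outside [-64, 63].

37; overflow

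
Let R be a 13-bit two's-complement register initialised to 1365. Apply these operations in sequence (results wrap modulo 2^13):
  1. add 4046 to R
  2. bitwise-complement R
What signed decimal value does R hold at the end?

2780

Start: R = 1365 = 0010101010101.
R = 1365 + 4046 = 5411; wraps to -2781 = 1010100100011
R = NOT 1010100100011 = 0101011011100 = 2780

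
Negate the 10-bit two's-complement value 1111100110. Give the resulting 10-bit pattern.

Invert: 0000011001. Add 1: 0000011010.
Check: 1111100110 = -26, 0000011010 = 26.

0000011010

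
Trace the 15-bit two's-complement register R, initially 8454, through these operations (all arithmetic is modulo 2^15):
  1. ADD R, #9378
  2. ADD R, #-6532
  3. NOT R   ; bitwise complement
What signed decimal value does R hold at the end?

Start: R = 8454 = 010000100000110.
R = 8454 + 9378 = 17832; wraps to -14936 = 100010110101000
R = -14936 + (-6532) = -21468; wraps to 11300 = 010110000100100
R = NOT 010110000100100 = 101001111011011 = -11301

-11301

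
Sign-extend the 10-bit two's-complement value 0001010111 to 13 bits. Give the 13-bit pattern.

MSB of 0001010111 is 0; replicate it into the new high bits.
000|0001010111 → 0000001010111 (still 87).

0000001010111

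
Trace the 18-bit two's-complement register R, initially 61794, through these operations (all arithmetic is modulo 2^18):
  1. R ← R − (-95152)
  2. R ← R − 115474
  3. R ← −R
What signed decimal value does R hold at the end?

-41472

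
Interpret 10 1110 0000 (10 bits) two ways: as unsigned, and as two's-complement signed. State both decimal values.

unsigned = 736, signed = -288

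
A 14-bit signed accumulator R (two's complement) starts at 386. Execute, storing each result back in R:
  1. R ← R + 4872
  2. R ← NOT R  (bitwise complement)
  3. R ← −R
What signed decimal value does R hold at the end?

5259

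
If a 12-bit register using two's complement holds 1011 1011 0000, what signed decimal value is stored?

MSB is 1, so the value is negative.
Invert: 010001001111. Add 1: 010001010000 = 1104. So the value is −1104.

-1104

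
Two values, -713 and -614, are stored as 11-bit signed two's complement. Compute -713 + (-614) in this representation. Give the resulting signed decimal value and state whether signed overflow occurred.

-713 → 10100110111
-614 → 10110011010
  10100110111
+ 10110011010
= 01011010001  (discard carry-out 1)
Result 01011010001: MSB = 0 → value 721.
Both addends are negative but the stored result is non-negative: signed overflow. The true value -713 + (-614) = -1327 lies outside [-1024, 1023].

721; overflow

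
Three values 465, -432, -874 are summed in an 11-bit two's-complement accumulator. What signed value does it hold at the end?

-841

465 + (-432) = 33 (00000100001)
33 + (-874) = -841 (10010110111)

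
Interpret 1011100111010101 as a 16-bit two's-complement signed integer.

-17963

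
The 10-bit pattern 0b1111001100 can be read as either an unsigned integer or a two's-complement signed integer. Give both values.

Unsigned: 1111001100 = 972.
Signed: MSB=1 → 972 − 1024 = -52.

unsigned = 972, signed = -52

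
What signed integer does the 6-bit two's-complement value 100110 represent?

-26

MSB is 1, so the value is negative.
Invert: 011001. Add 1: 011010 = 26. So the value is −26.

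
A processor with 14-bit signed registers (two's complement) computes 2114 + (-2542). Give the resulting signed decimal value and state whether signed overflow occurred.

-428; no overflow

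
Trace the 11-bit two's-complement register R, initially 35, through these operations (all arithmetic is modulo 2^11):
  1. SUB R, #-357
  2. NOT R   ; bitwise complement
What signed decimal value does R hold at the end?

Start: R = 35 = 00000100011.
R = 35 − (-357) = 392 = 00110001000
R = NOT 00110001000 = 11001110111 = -393

-393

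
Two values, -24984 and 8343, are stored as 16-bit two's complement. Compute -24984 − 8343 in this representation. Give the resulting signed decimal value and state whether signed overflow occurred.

-24984 → 1001111001101000
8343 → 0010000010010111
Subtract via negate-and-add: invert 0010000010010111 + 1 = 1101111101101001 (i.e. -8343).
  1001111001101000
+ 1101111101101001
= 0111110111010001  (discard carry-out 1)
Result 0111110111010001: MSB = 0 → value 32209.
Both addends (after negating the subtrahend) are negative but the stored result is non-negative: signed overflow. The true value -24984 − 8343 = -33327 lies outside [-32768, 32767].

32209; overflow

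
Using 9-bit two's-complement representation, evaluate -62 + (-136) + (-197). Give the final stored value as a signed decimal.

-62 + (-136) = -198 (100111010)
-198 + (-197) = -395 → wraps to 117 (001110101)

117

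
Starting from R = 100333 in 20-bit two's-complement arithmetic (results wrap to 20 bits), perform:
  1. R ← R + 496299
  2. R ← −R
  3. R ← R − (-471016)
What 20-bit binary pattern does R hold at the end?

Start: R = 100333 = 00011000011111101101.
R = 100333 + 496299 = 596632; wraps to -451944 = 10010001101010011000
R = −(-451944) = 451944 = 01101110010101101000
R = 451944 − (-471016) = 922960; wraps to -125616 = 11100001010101010000

11100001010101010000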